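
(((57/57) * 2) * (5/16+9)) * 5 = 745/8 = 93.12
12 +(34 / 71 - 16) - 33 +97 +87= 10471 / 71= 147.48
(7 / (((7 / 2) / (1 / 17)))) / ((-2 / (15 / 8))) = -15 / 136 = -0.11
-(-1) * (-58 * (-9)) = 522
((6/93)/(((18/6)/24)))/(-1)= -16/31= -0.52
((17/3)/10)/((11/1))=17/330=0.05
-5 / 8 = -0.62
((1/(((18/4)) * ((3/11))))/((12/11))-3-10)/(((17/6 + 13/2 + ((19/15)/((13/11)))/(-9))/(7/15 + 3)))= -670930/145539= -4.61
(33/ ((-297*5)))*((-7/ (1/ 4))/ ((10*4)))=0.02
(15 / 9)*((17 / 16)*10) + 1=449 / 24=18.71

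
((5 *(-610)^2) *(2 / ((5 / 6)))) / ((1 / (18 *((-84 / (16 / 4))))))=-1687845600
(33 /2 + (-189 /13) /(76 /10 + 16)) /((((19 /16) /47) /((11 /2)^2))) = 277138884 /14573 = 19017.28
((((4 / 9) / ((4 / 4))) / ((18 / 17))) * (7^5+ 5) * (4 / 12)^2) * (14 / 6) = 444584 / 243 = 1829.56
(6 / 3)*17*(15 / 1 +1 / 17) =512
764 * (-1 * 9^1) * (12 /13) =-82512 /13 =-6347.08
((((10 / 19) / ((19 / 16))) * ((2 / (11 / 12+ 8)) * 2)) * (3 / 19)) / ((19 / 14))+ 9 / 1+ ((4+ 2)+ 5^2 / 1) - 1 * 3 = 37.02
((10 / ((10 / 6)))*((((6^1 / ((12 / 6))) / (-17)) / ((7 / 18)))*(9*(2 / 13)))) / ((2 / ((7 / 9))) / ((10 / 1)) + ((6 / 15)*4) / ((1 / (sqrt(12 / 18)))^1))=787320 / 1332409- 1632960*sqrt(6) / 1332409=-2.41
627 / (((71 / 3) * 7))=1881 / 497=3.78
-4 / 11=-0.36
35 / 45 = 7 / 9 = 0.78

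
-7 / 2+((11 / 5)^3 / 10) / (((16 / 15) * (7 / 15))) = -7621 / 5600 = -1.36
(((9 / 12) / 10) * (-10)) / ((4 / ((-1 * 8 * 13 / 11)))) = 39 / 22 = 1.77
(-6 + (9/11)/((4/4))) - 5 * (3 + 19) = -1267/11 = -115.18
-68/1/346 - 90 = -15604/173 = -90.20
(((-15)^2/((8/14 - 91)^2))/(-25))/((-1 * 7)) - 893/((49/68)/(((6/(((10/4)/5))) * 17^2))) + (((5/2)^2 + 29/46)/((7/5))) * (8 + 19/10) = -1725111925345187/401401336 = -4297723.43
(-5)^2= 25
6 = 6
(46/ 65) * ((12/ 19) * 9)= 4968/ 1235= 4.02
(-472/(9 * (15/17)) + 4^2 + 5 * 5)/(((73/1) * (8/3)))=-2489/26280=-0.09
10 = 10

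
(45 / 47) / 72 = 5 / 376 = 0.01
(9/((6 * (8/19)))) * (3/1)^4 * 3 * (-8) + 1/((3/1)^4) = -1121929/162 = -6925.49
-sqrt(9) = -3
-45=-45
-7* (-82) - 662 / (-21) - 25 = 12191 / 21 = 580.52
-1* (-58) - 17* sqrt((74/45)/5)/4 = 58 - 17* sqrt(74)/60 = 55.56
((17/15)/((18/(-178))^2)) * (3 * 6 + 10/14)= 17640067/8505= 2074.08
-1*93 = -93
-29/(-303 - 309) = 29/612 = 0.05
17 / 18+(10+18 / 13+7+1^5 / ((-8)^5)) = 74104715 / 3833856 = 19.33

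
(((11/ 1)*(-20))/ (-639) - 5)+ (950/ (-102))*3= -354100/ 10863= -32.60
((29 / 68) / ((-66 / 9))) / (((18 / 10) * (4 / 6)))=-145 / 2992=-0.05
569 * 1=569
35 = 35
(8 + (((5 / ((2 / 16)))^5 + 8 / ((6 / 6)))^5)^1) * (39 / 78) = 5629501733236719149410523546648576016388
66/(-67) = -66/67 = -0.99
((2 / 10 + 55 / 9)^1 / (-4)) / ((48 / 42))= -1.38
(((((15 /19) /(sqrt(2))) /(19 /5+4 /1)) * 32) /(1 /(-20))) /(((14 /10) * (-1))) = 40000 * sqrt(2) /1729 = 32.72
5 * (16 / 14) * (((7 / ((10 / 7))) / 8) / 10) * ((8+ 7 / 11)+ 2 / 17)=11459 / 3740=3.06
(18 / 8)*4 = 9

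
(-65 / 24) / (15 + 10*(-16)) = 13 / 696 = 0.02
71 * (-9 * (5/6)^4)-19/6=-44831/144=-311.33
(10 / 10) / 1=1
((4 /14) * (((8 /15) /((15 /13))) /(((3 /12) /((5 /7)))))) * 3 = 832 /735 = 1.13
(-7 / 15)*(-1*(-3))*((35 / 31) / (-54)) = 49 / 1674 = 0.03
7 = 7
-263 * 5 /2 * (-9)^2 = -106515 /2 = -53257.50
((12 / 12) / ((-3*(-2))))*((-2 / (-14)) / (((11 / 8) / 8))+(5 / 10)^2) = 111 / 616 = 0.18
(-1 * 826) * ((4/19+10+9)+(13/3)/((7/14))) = -1312514/57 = -23026.56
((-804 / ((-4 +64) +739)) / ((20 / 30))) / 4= -603 / 1598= -0.38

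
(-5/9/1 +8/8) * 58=232/9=25.78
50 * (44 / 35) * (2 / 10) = 88 / 7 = 12.57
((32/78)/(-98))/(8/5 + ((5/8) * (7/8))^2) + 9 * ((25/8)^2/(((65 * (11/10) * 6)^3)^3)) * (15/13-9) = -31856681125248449146577889245/14451493096906703111597815556064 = -0.00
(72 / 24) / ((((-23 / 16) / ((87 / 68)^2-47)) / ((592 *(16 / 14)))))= 2980255872 / 46529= 64051.58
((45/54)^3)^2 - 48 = -2223863/46656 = -47.67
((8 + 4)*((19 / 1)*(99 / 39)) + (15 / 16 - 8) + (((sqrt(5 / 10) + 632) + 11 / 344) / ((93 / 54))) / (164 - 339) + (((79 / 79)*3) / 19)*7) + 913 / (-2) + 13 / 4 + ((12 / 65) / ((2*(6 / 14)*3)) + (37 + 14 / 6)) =433856835761 / 2765708400 - 9*sqrt(2) / 5425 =156.87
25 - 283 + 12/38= -257.68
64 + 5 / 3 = 197 / 3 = 65.67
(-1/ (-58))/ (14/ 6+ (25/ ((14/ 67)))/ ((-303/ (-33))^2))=214221/ 46623967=0.00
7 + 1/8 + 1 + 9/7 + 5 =807/56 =14.41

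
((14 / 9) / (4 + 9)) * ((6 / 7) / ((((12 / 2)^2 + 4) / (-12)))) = -2 / 65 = -0.03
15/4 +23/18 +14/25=5029/900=5.59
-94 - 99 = -193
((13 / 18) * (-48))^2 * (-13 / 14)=-70304 / 63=-1115.94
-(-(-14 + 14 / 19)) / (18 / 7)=-98 / 19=-5.16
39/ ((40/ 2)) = 39/ 20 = 1.95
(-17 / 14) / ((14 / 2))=-17 / 98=-0.17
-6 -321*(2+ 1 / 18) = -3995 / 6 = -665.83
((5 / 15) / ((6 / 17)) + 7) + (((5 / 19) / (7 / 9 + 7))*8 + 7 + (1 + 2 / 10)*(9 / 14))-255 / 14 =-13333 / 5985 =-2.23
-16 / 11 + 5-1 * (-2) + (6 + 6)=193 / 11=17.55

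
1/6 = 0.17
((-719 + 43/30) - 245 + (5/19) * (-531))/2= -628313/1140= -551.15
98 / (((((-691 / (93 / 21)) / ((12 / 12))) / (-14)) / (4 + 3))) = 42532 / 691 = 61.55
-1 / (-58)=1 / 58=0.02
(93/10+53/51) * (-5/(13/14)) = -36911/663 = -55.67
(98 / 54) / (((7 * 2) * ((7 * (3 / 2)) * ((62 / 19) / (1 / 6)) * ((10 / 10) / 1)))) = 19 / 30132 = 0.00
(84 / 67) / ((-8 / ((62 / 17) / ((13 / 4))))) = -2604 / 14807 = -0.18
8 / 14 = 4 / 7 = 0.57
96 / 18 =16 / 3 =5.33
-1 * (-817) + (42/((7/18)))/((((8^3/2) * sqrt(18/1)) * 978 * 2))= 817.00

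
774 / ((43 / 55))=990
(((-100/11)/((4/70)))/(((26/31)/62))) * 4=-6727000/143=-47041.96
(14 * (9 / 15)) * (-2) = -84 / 5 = -16.80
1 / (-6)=-1 / 6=-0.17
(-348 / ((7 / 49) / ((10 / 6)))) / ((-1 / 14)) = 56840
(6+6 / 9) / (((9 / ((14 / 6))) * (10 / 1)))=14 / 81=0.17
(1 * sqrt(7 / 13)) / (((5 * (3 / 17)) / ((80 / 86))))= 136 * sqrt(91) / 1677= 0.77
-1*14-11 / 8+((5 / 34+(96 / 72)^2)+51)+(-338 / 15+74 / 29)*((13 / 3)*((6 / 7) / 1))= -45554321 / 1242360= -36.67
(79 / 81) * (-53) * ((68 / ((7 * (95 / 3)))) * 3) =-284716 / 5985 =-47.57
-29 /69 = -0.42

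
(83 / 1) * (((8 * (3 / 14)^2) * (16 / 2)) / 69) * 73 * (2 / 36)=48472 / 3381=14.34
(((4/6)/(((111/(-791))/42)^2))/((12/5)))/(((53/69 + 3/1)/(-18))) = -2115427461/17797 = -118864.27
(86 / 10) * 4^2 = 688 / 5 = 137.60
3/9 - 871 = -2612/3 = -870.67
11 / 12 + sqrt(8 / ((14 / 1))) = 1.67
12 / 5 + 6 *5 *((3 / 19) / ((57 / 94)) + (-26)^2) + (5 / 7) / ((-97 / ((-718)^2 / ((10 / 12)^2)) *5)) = 117638159736 / 6127975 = 19196.91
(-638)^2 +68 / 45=18317048 / 45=407045.51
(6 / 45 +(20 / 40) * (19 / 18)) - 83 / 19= -12679 / 3420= -3.71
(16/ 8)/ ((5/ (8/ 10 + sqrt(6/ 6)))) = 0.72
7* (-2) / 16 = -7 / 8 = -0.88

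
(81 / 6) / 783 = 1 / 58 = 0.02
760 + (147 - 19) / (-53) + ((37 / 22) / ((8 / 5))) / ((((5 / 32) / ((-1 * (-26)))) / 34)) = 3908720 / 583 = 6704.49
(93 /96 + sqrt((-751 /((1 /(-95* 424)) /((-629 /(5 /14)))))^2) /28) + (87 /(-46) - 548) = 1400418158425 /736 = 1902742063.08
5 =5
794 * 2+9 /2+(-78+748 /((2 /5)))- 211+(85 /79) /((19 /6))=9527867 /3002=3173.84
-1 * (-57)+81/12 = 255/4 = 63.75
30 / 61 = 0.49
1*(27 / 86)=27 / 86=0.31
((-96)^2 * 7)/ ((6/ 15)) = 161280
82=82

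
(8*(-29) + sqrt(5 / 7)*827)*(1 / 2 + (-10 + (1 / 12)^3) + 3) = 325699 / 216- 9288037*sqrt(35) / 12096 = -3034.86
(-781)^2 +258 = 610219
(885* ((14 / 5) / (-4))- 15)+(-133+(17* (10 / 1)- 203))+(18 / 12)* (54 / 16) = -12727 / 16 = -795.44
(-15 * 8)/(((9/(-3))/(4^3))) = 2560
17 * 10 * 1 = 170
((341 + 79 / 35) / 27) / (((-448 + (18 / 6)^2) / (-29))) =348406 / 414855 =0.84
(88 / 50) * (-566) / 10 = -12452 / 125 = -99.62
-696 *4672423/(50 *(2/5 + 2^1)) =-135500267/5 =-27100053.40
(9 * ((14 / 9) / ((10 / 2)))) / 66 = 7 / 165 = 0.04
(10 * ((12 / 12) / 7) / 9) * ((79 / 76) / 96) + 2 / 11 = 463993 / 2528064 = 0.18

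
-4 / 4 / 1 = -1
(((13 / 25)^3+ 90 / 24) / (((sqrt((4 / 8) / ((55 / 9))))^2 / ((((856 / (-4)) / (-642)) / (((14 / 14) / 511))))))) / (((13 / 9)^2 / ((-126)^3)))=-7765639867.53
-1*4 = -4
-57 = -57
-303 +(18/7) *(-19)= -2463/7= -351.86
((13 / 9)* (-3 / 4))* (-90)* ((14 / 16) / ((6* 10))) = 91 / 64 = 1.42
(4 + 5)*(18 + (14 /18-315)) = -2666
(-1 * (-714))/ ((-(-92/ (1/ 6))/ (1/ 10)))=119/ 920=0.13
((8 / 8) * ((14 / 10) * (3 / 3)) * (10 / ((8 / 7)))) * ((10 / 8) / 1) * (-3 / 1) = -45.94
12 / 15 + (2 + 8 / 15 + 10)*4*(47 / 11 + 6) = 85108 / 165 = 515.81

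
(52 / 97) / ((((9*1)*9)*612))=13 / 1202121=0.00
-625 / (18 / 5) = -3125 / 18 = -173.61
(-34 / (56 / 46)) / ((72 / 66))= -4301 / 168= -25.60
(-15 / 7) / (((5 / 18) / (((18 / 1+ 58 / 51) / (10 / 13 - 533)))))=228384 / 823361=0.28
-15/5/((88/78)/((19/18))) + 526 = 46041/88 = 523.19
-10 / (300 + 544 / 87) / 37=-435 / 492914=-0.00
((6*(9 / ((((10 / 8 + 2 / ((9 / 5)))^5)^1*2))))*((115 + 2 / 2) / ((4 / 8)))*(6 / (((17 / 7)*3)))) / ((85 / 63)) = 334066431541248 / 6411541765625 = 52.10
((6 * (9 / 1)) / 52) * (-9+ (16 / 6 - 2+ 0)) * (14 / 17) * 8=-57.01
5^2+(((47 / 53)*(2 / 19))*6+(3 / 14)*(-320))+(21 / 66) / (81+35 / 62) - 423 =-182728381445 / 392114723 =-466.01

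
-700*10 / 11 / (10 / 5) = -3500 / 11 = -318.18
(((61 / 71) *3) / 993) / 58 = 61 / 1363058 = 0.00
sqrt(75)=5* sqrt(3)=8.66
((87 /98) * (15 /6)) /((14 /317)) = 137895 /2744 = 50.25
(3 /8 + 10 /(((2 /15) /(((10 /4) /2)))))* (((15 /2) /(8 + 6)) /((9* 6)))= 1255 /1344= 0.93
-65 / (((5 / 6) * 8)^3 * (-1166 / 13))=0.00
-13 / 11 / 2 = -13 / 22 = -0.59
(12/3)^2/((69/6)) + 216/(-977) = 26296/22471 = 1.17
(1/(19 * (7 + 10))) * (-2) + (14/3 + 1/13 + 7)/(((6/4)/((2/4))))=147700/37791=3.91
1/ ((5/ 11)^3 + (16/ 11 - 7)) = -0.18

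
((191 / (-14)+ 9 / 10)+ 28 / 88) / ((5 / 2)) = -9567 / 1925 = -4.97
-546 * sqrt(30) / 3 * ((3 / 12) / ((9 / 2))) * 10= -910 * sqrt(30) / 9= -553.81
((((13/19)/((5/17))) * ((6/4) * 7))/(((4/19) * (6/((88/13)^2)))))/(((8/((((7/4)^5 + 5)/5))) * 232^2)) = 315726873/35825254400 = 0.01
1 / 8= 0.12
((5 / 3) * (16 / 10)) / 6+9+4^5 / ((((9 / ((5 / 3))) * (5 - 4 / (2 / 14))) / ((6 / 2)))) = -1055 / 69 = -15.29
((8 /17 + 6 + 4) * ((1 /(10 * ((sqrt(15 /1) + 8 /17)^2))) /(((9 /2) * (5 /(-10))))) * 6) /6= -26622748 /820864845 + 1646144 * sqrt(15) /820864845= -0.02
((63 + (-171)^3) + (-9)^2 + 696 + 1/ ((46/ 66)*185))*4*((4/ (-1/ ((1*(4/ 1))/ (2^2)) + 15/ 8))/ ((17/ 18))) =-49011433509888/ 506345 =-96794544.25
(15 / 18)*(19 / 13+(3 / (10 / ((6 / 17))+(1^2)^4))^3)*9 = 194361675 / 17718272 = 10.97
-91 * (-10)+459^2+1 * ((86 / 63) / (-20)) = 133302287 / 630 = 211590.93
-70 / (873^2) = -70 / 762129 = -0.00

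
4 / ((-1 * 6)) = -2 / 3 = -0.67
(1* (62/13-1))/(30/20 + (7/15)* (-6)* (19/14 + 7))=-490/2847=-0.17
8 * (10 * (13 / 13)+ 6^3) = 1808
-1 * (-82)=82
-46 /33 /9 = -46 /297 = -0.15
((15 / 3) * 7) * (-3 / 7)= -15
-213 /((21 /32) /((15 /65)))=-6816 /91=-74.90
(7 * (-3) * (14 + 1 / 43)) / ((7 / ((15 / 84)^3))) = -226125 / 943936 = -0.24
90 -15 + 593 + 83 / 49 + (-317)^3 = -1560862822 / 49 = -31854343.31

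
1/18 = 0.06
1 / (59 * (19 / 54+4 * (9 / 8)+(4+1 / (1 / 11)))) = 27 / 31624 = 0.00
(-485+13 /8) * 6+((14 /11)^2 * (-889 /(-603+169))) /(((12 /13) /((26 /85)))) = -2899.15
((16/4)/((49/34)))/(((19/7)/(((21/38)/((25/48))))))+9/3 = 36867/9025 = 4.08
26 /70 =13 /35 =0.37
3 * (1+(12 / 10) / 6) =18 / 5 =3.60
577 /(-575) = -577 /575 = -1.00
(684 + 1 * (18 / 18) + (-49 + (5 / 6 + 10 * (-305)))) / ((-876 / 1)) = 14479 / 5256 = 2.75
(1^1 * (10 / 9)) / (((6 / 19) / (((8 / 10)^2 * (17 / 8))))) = 646 / 135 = 4.79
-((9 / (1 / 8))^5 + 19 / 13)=-25153929235 / 13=-1934917633.46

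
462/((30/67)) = 5159/5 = 1031.80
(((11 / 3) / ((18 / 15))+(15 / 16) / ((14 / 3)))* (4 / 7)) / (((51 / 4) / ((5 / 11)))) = 32825 / 494802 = 0.07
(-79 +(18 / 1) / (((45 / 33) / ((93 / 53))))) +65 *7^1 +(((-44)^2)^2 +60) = 993367118 / 265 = 3748555.16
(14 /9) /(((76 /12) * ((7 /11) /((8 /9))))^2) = 15488 /204687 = 0.08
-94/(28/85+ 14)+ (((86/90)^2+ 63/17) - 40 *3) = -852157001/6988275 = -121.94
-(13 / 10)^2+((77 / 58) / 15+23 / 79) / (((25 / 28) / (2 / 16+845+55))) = 654731083 / 1718250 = 381.05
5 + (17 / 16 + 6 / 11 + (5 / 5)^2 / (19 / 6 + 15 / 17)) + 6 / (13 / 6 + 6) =3861721 / 508816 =7.59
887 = 887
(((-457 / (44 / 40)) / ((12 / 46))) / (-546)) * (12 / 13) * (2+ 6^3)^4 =237394148843360 / 39039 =6080948509.01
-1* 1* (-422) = 422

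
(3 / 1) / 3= 1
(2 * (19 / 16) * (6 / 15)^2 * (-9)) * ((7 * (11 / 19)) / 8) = -693 / 400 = -1.73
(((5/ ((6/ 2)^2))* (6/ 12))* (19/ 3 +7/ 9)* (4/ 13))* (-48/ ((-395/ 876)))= 598016/ 9243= 64.70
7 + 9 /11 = 86 /11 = 7.82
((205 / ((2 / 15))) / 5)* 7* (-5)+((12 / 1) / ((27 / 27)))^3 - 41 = -18151 / 2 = -9075.50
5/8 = 0.62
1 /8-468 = -3743 /8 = -467.88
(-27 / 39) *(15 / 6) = -45 / 26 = -1.73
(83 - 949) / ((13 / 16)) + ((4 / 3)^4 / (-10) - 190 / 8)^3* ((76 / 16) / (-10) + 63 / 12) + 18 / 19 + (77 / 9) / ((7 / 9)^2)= -19878824053037051917 / 294035676480000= -67606.84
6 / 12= 1 / 2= 0.50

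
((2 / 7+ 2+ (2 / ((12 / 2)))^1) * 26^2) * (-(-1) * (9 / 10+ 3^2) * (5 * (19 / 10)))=1165593 / 7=166513.29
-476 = -476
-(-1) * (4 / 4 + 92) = 93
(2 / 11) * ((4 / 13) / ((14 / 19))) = 76 / 1001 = 0.08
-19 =-19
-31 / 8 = -3.88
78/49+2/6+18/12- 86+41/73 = -1760167/21462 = -82.01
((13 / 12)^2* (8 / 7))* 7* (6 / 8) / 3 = 169 / 72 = 2.35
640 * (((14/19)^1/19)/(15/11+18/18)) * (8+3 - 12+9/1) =394240/4693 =84.01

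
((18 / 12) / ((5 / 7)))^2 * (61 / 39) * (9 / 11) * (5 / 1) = 80703 / 2860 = 28.22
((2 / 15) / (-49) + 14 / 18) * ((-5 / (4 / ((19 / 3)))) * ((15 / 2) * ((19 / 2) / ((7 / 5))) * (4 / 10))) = -3084745 / 24696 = -124.91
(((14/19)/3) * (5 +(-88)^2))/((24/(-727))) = -4381629/76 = -57653.01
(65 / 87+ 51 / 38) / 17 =6907 / 56202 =0.12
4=4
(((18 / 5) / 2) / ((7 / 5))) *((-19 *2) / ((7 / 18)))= -6156 / 49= -125.63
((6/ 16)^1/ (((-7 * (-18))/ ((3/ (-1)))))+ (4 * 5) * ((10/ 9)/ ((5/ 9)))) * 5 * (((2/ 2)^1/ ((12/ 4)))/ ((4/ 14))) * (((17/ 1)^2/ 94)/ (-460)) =-431477/ 276736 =-1.56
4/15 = 0.27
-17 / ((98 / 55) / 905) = -846175 / 98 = -8634.44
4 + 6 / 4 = 11 / 2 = 5.50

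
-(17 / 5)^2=-289 / 25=-11.56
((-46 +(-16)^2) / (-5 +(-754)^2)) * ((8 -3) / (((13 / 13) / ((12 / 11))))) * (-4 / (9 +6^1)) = -3360 / 6253621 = -0.00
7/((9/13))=91/9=10.11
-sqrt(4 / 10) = -sqrt(10) / 5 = -0.63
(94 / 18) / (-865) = -0.01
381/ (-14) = -27.21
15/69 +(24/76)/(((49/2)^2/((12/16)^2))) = 456811/2098474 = 0.22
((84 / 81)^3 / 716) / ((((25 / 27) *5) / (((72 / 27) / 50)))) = 21952 / 1223353125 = 0.00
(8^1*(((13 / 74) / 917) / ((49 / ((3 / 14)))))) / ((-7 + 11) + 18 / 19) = 741 / 546969409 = 0.00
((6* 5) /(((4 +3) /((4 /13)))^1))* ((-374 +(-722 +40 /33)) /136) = -180640 /17017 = -10.62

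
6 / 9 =2 / 3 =0.67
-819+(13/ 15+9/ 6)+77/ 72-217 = -371723/ 360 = -1032.56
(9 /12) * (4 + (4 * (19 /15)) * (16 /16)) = 34 /5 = 6.80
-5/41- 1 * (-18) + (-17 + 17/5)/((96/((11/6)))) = 520093/29520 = 17.62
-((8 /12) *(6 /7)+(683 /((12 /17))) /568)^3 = -11.77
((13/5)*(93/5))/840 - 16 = -111597/7000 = -15.94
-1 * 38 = -38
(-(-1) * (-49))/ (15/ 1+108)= -49/ 123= -0.40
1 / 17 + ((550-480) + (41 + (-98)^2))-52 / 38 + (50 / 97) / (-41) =9713.68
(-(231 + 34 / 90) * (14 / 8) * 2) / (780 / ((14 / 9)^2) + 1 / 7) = -892829 / 355545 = -2.51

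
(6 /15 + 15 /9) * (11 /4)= 341 /60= 5.68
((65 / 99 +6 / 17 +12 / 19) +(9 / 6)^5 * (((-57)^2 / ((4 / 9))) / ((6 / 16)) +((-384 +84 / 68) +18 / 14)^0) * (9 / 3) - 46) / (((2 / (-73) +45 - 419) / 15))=-165858590206075 / 9313066752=-17809.23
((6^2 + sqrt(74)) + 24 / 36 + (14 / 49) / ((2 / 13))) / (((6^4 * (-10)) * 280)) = -809 / 76204800 - sqrt(74) / 3628800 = -0.00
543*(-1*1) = -543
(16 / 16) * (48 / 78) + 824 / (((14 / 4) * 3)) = 21592 / 273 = 79.09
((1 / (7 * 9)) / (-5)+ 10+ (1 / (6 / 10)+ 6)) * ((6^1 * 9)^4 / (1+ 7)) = 657097272 / 35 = 18774207.77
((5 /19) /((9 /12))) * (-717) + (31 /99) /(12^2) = -251.58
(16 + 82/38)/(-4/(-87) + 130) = 30015/214966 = 0.14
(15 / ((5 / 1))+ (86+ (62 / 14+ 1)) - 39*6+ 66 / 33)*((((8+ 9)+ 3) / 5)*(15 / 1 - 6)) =-34668 / 7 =-4952.57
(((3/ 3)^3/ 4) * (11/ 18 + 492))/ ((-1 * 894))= -8867/ 64368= -0.14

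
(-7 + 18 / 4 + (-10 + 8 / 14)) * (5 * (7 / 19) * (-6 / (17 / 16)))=40080 / 323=124.09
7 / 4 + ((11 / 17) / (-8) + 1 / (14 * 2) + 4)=5431 / 952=5.70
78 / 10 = 39 / 5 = 7.80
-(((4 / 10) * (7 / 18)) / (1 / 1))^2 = -49 / 2025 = -0.02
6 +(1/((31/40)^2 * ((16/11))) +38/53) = 400416/50933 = 7.86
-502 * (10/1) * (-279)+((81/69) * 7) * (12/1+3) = 32216175/23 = 1400703.26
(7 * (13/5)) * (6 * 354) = 193284/5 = 38656.80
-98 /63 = -14 /9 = -1.56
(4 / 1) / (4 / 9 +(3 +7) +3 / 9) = 36 / 97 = 0.37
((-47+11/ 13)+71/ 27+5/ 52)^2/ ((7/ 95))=353182139255/ 13798512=25595.67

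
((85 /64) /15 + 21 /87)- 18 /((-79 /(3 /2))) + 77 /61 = 51893143 /26832192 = 1.93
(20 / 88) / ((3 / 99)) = 15 / 2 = 7.50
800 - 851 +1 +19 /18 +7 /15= -4363 /90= -48.48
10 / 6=5 / 3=1.67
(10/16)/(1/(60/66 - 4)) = -85/44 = -1.93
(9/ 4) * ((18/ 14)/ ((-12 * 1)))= -27/ 112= -0.24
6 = 6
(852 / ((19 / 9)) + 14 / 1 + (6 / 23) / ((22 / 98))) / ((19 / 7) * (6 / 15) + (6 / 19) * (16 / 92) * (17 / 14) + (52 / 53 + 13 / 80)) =182.38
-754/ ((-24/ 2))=377/ 6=62.83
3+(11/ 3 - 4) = 8/ 3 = 2.67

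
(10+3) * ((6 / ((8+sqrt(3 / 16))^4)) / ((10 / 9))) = 95877879552 / 5433416192405 - 11812110336 * sqrt(3) / 5433416192405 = 0.01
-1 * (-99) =99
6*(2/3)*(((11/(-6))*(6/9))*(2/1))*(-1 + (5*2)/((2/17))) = -2464/3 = -821.33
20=20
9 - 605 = -596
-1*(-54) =54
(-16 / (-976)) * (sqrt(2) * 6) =6 * sqrt(2) / 61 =0.14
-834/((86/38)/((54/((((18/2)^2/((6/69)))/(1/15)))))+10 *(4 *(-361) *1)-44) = 21128/352093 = 0.06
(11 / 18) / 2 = 11 / 36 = 0.31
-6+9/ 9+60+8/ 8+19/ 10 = 579/ 10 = 57.90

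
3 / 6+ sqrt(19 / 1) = 1 / 2+ sqrt(19) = 4.86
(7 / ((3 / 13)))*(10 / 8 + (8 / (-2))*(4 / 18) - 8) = -25025 / 108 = -231.71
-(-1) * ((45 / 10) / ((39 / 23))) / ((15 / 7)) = 161 / 130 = 1.24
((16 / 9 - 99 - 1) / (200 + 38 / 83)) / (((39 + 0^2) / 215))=-606730 / 224613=-2.70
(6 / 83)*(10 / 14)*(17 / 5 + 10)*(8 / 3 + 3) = 2278 / 581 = 3.92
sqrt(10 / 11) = sqrt(110) / 11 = 0.95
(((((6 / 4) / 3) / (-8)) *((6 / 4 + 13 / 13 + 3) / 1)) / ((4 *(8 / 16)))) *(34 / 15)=-187 / 480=-0.39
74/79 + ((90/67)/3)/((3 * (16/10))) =21807/21172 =1.03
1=1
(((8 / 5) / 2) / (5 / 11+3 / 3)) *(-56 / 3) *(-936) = 48048 / 5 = 9609.60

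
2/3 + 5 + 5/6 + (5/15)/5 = 197/30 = 6.57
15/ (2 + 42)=15/ 44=0.34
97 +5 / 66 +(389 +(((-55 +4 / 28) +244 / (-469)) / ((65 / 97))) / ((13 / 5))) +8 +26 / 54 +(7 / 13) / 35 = 108942679073 / 235405170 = 462.79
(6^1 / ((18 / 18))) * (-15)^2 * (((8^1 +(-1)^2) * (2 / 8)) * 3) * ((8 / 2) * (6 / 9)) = 24300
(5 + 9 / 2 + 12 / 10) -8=27 / 10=2.70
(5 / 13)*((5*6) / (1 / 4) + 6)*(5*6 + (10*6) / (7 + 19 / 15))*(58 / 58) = 727650 / 403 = 1805.58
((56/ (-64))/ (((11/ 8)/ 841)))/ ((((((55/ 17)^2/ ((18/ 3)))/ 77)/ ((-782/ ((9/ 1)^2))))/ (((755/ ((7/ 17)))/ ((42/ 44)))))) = 438065189.05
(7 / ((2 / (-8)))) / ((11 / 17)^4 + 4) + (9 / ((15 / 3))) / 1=-1710883 / 348725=-4.91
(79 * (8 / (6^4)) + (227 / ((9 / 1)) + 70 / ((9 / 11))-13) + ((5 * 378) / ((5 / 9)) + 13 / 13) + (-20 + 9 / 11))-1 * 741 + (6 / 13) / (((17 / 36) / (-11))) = 1075264999 / 393822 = 2730.33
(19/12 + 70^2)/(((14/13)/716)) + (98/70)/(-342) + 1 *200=3259052.69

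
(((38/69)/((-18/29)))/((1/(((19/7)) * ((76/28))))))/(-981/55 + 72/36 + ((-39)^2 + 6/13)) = -142221365/32757487938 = -0.00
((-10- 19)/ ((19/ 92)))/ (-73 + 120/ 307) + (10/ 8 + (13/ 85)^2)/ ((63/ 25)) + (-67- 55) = -409758220423/ 3427196668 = -119.56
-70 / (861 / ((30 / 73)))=-100 / 2993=-0.03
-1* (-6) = 6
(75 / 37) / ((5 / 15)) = 225 / 37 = 6.08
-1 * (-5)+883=888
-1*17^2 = -289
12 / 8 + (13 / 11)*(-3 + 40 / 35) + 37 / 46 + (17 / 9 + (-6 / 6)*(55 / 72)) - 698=-9871773 / 14168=-696.77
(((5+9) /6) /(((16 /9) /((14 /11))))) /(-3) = -49 /88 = -0.56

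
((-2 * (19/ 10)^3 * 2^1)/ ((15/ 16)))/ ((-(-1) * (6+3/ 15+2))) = -54872/ 15375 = -3.57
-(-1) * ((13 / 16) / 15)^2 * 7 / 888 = 1183 / 51148800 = 0.00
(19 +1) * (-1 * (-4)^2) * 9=-2880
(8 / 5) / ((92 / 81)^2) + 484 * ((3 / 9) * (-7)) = -17902837 / 15870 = -1128.09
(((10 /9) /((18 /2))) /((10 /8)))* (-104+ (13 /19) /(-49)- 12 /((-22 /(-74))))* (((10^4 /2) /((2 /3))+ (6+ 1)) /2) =-14799509996 /276507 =-53523.09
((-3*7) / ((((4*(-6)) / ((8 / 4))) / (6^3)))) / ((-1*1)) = -378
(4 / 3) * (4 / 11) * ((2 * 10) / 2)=160 / 33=4.85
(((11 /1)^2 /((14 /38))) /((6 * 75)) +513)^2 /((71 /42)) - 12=2618528541001 /16773750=156108.71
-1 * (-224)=224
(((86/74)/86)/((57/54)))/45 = 0.00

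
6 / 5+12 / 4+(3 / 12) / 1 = 89 / 20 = 4.45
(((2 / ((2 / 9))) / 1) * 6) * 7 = 378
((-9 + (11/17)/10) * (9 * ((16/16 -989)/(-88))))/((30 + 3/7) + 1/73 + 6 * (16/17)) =-132731739/5305520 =-25.02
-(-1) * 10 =10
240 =240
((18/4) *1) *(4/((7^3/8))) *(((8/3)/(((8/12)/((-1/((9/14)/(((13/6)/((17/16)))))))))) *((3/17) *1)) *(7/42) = -6656/42483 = -0.16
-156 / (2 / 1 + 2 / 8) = -208 / 3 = -69.33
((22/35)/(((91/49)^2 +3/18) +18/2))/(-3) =-308/18545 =-0.02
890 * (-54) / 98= -24030 / 49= -490.41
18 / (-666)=-1 / 37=-0.03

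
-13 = -13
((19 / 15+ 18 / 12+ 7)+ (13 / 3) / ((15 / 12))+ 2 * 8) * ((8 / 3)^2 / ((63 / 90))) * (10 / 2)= 280640 / 189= 1484.87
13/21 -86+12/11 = -19471/231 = -84.29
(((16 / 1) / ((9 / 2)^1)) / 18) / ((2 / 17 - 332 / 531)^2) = 4024036 / 5248681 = 0.77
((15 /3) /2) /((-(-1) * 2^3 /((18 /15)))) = 3 /8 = 0.38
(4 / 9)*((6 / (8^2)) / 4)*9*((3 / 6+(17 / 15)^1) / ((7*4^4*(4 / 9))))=63 / 327680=0.00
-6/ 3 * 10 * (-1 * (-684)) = -13680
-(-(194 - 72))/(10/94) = 5734/5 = 1146.80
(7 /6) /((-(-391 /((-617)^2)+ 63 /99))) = -29313053 /15963132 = -1.84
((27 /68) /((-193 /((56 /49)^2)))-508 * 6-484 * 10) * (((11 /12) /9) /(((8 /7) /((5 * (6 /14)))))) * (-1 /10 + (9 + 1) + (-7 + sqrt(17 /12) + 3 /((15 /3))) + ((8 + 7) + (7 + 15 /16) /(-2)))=-84460525325 /3858456-1089813230 * sqrt(51) /4340763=-23682.68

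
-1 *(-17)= 17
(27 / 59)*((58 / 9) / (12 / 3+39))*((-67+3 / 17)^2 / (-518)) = -112273152 / 189896987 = -0.59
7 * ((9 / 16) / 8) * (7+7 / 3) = 147 / 32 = 4.59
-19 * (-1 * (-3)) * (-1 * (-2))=-114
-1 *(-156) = 156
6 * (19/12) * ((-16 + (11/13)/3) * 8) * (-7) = 326116/39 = 8361.95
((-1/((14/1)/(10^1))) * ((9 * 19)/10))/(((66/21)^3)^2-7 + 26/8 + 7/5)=-3193330/251340953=-0.01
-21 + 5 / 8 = -163 / 8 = -20.38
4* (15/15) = 4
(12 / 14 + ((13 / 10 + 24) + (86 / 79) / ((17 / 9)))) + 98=11726193 / 94010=124.73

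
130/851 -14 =-11784/851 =-13.85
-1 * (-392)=392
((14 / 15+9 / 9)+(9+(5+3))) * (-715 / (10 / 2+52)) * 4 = -162448 / 171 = -949.99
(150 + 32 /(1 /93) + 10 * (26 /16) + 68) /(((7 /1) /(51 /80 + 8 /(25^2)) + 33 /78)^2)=1872910302289 /73018307961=25.65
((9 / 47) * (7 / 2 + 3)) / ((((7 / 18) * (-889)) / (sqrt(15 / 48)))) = -0.00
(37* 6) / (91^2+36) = 222 / 8317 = 0.03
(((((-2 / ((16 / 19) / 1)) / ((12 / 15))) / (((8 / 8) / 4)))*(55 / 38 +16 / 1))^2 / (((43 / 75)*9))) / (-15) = -6105125 / 11008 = -554.61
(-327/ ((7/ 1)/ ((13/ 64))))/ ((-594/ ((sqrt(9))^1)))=1417/ 29568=0.05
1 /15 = 0.07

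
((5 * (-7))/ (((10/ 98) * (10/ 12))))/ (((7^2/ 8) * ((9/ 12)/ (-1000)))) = 89600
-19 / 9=-2.11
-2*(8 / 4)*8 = -32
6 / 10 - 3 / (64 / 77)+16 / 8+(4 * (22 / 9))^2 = 2451917 / 25920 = 94.60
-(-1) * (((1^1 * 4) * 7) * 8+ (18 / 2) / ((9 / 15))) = 239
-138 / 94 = -69 / 47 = -1.47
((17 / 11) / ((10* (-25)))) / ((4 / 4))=-17 / 2750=-0.01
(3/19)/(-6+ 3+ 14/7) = -3/19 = -0.16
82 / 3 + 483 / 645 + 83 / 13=289004 / 8385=34.47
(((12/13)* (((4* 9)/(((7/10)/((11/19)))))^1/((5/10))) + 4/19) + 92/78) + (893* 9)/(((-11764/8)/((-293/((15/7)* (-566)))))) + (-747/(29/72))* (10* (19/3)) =-73493615339747117/625987570845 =-117404.27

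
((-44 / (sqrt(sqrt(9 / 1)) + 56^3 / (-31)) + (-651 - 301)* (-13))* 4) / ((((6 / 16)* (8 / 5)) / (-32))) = -22207311453537280 / 8411175429 - 2460160* sqrt(3) / 8411175429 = -2640214.99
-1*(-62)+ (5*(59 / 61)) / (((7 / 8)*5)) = 26946 / 427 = 63.11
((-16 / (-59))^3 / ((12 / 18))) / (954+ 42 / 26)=26624 / 850474439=0.00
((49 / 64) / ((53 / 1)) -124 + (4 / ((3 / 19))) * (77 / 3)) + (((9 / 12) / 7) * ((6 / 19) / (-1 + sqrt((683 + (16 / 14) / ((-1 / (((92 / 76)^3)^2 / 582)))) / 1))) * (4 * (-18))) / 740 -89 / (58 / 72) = 2225192025403676912054851 / 5352185514465470393280 -29241 * sqrt(133327715699554215) / 84637503165569410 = 415.75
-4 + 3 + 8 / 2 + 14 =17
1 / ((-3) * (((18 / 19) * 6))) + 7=6.94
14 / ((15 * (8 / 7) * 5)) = 0.16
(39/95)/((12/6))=39/190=0.21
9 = 9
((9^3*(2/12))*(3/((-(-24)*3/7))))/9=63/16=3.94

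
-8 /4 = -2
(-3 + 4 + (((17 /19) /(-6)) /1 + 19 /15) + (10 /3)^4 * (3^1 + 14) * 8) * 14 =1809028123 /7695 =235091.37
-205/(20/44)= -451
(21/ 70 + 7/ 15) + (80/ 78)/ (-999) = 298301/ 389610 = 0.77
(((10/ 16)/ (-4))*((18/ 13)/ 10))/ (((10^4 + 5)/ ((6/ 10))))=-9/ 6936800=-0.00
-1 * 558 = -558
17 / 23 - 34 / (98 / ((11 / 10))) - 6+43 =421019 / 11270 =37.36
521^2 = 271441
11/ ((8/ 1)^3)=11/ 512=0.02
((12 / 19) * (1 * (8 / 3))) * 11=352 / 19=18.53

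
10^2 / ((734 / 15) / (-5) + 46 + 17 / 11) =82500 / 31151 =2.65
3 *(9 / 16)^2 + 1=499 / 256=1.95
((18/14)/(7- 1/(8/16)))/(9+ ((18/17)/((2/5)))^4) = 83521/18870110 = 0.00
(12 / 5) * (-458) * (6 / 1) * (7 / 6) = -38472 / 5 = -7694.40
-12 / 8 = -3 / 2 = -1.50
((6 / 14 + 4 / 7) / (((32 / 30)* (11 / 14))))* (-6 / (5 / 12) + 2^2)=-273 / 22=-12.41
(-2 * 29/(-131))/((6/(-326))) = -9454/393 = -24.06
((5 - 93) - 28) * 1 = -116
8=8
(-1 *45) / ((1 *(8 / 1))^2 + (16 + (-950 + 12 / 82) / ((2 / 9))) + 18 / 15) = 9225 / 859594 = 0.01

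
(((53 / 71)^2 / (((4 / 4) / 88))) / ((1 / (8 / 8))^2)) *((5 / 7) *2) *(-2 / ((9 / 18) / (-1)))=9887680 / 35287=280.21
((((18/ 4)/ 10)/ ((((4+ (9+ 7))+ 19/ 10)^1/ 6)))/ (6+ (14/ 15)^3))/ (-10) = -6075/ 3357124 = -0.00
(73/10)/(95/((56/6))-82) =-1022/10055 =-0.10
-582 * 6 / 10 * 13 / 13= -1746 / 5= -349.20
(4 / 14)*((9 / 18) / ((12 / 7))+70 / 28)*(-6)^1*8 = -268 / 7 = -38.29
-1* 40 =-40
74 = 74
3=3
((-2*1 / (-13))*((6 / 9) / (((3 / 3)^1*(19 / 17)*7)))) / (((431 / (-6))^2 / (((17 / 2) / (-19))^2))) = 58956 / 115946257609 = 0.00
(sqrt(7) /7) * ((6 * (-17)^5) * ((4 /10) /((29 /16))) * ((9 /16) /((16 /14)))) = -38336139 * sqrt(7) /290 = -349751.34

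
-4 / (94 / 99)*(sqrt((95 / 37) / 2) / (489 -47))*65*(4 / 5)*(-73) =40.99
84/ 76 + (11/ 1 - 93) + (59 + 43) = 401/ 19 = 21.11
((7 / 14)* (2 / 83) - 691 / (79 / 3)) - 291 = -2080067 / 6557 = -317.23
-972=-972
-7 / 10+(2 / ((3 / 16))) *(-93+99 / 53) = -515571 / 530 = -972.78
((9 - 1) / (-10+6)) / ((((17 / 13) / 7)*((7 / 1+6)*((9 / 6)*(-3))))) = 28 / 153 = 0.18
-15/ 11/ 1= -1.36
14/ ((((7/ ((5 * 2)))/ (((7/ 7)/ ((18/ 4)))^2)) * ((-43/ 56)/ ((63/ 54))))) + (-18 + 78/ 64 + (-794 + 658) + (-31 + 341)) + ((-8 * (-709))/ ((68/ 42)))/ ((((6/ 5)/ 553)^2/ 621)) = 2626210900330886503/ 5684256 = 462014888198.37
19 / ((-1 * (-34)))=19 / 34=0.56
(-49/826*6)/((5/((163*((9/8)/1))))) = -30807/2360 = -13.05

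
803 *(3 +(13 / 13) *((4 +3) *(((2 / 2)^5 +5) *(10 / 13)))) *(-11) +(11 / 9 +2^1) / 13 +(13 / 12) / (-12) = -311872.69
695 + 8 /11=7653 /11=695.73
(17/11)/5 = 17/55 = 0.31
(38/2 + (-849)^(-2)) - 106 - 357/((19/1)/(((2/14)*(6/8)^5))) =-1229012537609/14023904256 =-87.64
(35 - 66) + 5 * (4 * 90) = 1769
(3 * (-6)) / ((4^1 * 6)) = -3 / 4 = -0.75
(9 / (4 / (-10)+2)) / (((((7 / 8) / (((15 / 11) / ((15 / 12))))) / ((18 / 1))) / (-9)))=-87480 / 77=-1136.10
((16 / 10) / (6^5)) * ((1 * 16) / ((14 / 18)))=4 / 945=0.00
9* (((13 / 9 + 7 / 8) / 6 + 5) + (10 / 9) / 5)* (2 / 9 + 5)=113881 / 432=263.61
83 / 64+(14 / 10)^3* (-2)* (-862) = 37855623 / 8000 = 4731.95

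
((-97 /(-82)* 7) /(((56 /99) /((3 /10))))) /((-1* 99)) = -291 /6560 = -0.04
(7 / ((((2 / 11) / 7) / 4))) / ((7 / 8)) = 1232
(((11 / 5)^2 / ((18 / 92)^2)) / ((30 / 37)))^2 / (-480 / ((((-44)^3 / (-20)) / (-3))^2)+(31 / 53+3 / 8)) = 4213155615711718189096 / 166270555250578125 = 25339.16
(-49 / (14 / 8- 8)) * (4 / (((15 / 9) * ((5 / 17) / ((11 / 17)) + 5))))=3.45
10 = 10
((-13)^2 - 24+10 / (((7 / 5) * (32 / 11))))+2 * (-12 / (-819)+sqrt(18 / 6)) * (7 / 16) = 7 * sqrt(3) / 8+644141 / 4368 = 148.98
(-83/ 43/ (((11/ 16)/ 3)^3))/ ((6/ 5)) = -7649280/ 57233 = -133.65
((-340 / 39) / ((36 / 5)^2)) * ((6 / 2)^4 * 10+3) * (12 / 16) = -575875 / 5616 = -102.54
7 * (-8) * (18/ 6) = -168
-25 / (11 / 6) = -150 / 11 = -13.64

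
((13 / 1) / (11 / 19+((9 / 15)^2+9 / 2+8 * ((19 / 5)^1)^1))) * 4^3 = 23.21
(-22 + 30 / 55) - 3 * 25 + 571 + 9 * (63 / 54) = 10671 / 22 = 485.05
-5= -5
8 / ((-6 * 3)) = -0.44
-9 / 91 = -0.10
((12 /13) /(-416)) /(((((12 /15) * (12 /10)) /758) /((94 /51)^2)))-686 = -2433284947 /3516552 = -691.95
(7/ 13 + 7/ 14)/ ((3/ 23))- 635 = -16303/ 26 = -627.04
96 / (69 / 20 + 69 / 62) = 21.04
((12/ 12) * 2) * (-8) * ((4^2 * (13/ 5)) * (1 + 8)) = -29952/ 5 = -5990.40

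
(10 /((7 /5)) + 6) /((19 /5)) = 460 /133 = 3.46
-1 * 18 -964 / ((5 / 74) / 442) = -31530602 / 5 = -6306120.40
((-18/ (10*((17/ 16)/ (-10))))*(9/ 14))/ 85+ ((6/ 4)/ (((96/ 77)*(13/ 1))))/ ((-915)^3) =0.13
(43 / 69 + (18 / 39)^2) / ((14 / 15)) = 6965 / 7774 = 0.90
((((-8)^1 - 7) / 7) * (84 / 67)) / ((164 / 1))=-45 / 2747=-0.02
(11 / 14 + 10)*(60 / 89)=4530 / 623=7.27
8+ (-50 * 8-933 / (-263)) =-102163 / 263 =-388.45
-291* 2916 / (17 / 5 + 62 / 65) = -194898.02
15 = 15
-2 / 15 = -0.13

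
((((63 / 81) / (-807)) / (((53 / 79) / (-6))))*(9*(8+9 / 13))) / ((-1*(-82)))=0.01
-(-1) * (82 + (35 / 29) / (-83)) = 197339 / 2407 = 81.99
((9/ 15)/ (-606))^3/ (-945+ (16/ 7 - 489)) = 7/ 10325676622000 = 0.00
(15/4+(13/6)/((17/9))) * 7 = 34.28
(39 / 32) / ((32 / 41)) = 1599 / 1024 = 1.56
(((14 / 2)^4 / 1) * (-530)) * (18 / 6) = -3817590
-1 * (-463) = 463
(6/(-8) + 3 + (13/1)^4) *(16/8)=114253/2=57126.50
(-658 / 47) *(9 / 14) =-9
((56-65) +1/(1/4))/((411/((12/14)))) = -0.01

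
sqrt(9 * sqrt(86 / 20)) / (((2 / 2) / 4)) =6 * 10^(3 / 4) * 43^(1 / 4) / 5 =17.28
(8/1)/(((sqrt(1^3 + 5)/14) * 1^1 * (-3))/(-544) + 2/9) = 4176248832/116004725 - 7402752 * sqrt(6)/116004725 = 35.84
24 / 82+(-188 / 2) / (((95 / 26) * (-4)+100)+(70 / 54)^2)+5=142525597 / 33829715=4.21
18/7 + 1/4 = 79/28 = 2.82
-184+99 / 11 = -175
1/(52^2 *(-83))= -1/224432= -0.00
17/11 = 1.55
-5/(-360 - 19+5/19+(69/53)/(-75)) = 125875/9535137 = 0.01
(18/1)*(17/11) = 306/11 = 27.82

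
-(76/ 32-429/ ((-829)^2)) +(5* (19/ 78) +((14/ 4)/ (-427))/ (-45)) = -226847803463/ 196193560680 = -1.16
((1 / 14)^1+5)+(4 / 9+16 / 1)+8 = 3719 / 126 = 29.52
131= 131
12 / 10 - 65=-319 / 5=-63.80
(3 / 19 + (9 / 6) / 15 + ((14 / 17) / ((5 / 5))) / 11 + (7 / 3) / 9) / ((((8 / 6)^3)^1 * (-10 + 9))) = -567931 / 2273920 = -0.25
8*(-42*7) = -2352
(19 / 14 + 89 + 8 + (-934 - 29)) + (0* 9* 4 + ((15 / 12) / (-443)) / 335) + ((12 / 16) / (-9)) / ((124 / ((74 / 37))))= -133655532929 / 154578648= -864.64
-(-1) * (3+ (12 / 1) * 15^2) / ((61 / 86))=232458 / 61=3810.79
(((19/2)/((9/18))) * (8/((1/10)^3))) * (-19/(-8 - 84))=722000/23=31391.30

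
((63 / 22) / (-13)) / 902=-63 / 257972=-0.00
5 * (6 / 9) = 10 / 3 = 3.33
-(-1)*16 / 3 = 16 / 3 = 5.33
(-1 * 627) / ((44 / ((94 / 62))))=-2679 / 124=-21.60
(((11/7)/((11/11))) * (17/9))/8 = 187/504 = 0.37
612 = 612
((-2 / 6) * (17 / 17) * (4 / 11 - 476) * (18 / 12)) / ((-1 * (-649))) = 0.37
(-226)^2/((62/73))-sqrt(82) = 1864274/31-sqrt(82) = 60128.82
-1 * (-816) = 816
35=35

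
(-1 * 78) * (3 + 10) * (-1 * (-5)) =-5070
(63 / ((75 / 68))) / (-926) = -714 / 11575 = -0.06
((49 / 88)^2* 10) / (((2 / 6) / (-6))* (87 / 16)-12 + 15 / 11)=-36015 / 127061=-0.28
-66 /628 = -33 /314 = -0.11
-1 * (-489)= 489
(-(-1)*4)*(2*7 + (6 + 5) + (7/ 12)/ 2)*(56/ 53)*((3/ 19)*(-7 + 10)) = 50988/ 1007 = 50.63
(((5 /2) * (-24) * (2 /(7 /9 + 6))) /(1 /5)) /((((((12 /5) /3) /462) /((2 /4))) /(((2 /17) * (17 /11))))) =-283500 /61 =-4647.54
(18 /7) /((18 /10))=10 /7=1.43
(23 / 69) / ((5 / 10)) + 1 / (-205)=407 / 615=0.66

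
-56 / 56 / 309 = -1 / 309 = -0.00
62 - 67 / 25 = 1483 / 25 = 59.32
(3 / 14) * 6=9 / 7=1.29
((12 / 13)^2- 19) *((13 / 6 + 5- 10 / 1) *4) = 104278 / 507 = 205.68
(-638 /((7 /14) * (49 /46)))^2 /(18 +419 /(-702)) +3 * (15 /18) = 4837236129149 /58666034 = 82453.78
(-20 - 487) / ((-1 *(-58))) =-507 / 58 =-8.74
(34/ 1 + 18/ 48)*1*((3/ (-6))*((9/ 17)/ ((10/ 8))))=-495/ 68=-7.28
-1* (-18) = 18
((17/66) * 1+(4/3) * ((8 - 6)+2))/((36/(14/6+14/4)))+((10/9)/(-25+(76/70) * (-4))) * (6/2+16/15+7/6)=0.71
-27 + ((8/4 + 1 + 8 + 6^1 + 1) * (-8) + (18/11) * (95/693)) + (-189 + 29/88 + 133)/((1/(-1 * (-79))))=-30957793/6776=-4568.74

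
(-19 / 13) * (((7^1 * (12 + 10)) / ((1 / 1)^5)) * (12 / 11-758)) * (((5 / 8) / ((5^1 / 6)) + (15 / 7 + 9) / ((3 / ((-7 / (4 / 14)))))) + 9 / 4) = -194895008 / 13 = -14991923.69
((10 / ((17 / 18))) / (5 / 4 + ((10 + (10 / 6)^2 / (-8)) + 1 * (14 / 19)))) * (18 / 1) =16.37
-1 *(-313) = 313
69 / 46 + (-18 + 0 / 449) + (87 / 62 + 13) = -65 / 31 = -2.10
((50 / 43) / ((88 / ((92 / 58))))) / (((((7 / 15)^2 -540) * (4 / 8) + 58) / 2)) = -0.00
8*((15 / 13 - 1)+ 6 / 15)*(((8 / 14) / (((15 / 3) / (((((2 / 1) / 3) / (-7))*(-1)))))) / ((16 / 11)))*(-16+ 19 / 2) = -264 / 1225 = -0.22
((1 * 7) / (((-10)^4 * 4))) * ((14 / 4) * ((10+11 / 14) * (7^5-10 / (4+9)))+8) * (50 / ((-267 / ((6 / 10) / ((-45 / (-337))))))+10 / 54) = -364188167833 / 4998240000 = -72.86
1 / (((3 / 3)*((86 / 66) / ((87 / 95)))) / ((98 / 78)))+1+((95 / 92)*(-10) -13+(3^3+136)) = 345799533 / 2442830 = 141.56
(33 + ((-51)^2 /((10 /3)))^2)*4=60890109 /25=2435604.36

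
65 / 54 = 1.20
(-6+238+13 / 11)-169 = 706 / 11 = 64.18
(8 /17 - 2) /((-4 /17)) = 13 /2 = 6.50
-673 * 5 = -3365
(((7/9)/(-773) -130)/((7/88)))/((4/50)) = -20428.73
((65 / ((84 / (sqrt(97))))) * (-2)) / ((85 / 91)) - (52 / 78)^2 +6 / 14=-169 * sqrt(97) / 102 - 1 / 63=-16.33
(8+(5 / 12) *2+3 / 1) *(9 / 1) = 213 / 2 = 106.50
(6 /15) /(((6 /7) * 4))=7 /60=0.12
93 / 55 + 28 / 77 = 113 / 55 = 2.05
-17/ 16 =-1.06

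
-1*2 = -2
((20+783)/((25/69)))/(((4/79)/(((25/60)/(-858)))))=-132641/6240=-21.26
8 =8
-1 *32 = -32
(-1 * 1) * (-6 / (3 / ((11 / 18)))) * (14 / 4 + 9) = 275 / 18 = 15.28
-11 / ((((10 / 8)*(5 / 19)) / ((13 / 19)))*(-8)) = 143 / 50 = 2.86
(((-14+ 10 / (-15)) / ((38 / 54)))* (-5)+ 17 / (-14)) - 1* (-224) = 86981 / 266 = 327.00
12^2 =144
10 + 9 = 19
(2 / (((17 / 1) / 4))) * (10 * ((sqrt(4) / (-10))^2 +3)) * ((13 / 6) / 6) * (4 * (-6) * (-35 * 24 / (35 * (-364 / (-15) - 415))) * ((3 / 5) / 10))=-1138176 / 2490925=-0.46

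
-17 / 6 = -2.83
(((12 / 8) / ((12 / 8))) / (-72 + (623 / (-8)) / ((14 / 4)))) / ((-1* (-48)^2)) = 1 / 217152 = 0.00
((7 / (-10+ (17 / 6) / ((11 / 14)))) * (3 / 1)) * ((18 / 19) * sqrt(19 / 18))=-2079 * sqrt(38) / 4009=-3.20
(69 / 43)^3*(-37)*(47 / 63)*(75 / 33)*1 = -1586880975 / 6122039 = -259.21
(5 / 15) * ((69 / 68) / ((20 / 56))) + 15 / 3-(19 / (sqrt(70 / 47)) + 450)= -75489 / 170-19 * sqrt(3290) / 70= -459.62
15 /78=5 /26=0.19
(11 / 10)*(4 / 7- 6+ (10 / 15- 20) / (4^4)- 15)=-121253 / 5376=-22.55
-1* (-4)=4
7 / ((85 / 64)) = 448 / 85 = 5.27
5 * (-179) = -895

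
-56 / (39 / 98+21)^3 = -52706752 / 9221366673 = -0.01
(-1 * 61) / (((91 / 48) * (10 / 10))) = -2928 / 91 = -32.18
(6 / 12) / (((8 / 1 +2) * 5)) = 1 / 100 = 0.01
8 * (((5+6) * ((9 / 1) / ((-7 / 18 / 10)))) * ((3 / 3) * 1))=-142560 / 7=-20365.71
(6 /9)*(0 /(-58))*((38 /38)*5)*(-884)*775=0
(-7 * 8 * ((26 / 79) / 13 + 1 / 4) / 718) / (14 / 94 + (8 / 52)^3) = -62884731 / 446827555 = -0.14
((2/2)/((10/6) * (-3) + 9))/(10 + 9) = 1/76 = 0.01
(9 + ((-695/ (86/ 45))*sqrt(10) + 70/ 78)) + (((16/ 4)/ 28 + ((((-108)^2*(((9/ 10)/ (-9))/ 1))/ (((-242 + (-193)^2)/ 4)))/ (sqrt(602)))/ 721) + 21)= -31275*sqrt(10)/ 86 - 11664*sqrt(602)/ 40156480735 + 8474/ 273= -1118.96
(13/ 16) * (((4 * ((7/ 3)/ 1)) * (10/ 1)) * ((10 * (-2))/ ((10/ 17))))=-2578.33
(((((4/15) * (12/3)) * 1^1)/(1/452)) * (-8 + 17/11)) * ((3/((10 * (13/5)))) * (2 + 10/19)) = -12323328/13585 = -907.13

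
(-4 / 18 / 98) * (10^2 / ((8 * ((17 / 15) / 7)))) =-125 / 714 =-0.18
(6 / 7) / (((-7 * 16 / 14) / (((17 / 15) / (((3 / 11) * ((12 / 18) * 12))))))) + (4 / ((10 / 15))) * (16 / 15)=21317 / 3360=6.34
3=3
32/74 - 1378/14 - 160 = -258.00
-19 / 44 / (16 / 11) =-19 / 64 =-0.30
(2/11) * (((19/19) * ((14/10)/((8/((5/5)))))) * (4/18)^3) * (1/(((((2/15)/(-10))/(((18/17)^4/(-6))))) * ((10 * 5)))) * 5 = 504/918731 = 0.00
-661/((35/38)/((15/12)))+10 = -887.07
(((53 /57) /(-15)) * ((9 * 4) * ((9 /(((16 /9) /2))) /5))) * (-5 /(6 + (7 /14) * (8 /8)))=4293 /1235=3.48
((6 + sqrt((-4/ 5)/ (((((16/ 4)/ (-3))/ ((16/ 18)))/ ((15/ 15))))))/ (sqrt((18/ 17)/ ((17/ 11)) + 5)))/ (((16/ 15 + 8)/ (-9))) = 9*sqrt(1643)*(-45 - sqrt(30))/ 6572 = -2.80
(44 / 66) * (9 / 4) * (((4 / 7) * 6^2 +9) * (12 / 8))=1863 / 28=66.54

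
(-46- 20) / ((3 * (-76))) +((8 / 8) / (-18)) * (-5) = 97 / 171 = 0.57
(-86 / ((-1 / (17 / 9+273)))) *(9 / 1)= 212764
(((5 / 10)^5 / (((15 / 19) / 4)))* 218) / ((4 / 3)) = 2071 / 80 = 25.89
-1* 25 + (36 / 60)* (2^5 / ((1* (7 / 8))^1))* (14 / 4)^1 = 259 / 5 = 51.80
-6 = -6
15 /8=1.88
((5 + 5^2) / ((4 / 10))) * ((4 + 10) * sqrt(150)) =5250 * sqrt(6) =12859.82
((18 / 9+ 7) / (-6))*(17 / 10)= -51 / 20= -2.55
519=519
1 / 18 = 0.06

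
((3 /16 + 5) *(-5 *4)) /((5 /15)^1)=-1245 /4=-311.25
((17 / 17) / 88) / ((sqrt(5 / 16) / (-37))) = -37*sqrt(5) / 110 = -0.75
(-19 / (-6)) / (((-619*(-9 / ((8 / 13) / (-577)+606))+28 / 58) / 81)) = 33812430723 / 1275492431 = 26.51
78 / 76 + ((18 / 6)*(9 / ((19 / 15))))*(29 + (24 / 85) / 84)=2800275 / 4522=619.26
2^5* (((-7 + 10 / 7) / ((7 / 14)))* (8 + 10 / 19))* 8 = -3234816 / 133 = -24321.92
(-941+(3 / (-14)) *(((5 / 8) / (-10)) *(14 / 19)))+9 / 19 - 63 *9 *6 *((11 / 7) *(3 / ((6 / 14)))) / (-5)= 6543.88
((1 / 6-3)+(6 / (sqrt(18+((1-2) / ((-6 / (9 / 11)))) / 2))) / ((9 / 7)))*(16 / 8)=-3.47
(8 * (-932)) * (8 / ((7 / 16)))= -954368 / 7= -136338.29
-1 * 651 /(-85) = 651 /85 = 7.66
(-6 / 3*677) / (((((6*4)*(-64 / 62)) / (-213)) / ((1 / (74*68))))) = -1490077 / 644096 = -2.31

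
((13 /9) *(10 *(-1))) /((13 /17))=-170 /9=-18.89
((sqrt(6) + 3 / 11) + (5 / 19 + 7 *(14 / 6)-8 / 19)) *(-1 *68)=-701284 / 627-68 *sqrt(6)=-1285.04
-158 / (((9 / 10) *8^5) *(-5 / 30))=0.03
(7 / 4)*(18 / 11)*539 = 3087 / 2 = 1543.50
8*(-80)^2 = 51200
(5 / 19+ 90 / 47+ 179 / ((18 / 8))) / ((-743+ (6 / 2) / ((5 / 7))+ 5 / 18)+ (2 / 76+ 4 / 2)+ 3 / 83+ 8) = -272610595 / 2429671909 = -0.11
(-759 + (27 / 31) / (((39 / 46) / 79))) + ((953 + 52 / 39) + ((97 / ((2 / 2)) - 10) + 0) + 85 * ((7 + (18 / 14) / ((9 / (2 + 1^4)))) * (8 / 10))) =7351237 / 8463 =868.63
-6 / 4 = -3 / 2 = -1.50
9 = 9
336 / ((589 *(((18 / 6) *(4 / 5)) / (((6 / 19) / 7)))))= 120 / 11191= 0.01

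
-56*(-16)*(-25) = -22400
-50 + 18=-32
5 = 5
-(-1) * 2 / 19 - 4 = -3.89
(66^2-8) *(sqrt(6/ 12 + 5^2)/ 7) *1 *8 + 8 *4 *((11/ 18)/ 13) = 176/ 117 + 17392 *sqrt(102)/ 7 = 25094.45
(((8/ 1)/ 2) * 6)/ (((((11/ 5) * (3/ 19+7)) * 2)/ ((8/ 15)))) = 76/ 187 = 0.41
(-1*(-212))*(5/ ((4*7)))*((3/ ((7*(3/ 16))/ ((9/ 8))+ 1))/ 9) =530/ 91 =5.82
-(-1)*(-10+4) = -6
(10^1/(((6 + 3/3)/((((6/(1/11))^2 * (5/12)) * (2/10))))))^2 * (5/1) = 65884500/49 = 1344581.63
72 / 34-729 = -726.88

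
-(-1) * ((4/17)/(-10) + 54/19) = 4552/1615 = 2.82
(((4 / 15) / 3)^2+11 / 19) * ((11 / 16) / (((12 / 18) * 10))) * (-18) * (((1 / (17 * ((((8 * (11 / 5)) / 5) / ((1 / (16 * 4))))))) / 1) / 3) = -22579 / 238141440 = -0.00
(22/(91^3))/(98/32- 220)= -0.00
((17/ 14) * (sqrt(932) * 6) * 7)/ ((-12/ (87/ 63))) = -493 * sqrt(233)/ 42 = -179.17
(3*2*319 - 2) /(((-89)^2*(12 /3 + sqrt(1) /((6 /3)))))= 3824 /71289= 0.05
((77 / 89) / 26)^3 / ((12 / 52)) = 456533 / 2859354264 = 0.00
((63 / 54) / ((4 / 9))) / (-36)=-7 / 96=-0.07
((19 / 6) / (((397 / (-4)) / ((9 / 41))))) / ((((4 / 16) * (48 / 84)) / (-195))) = 9.56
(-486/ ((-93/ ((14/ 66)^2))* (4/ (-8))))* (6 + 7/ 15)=-57036/ 18755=-3.04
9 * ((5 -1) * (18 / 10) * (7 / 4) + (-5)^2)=1692 / 5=338.40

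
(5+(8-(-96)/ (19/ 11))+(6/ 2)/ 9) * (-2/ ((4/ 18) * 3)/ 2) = -1964/ 19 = -103.37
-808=-808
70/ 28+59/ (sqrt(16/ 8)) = 5/ 2+59* sqrt(2)/ 2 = 44.22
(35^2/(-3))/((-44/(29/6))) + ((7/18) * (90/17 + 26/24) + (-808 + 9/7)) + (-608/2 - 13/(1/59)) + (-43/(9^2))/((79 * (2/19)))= -30664649905/16752582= -1830.44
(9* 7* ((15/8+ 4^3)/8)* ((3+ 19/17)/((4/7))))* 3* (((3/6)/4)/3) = 478485/1024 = 467.27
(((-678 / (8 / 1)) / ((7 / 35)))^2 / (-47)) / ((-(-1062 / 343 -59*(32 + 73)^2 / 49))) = -109494175 / 380544336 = -0.29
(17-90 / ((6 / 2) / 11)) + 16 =-297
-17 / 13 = -1.31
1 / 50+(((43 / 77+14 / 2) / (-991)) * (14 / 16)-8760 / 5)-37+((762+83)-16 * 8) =-1168572673 / 1090100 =-1071.99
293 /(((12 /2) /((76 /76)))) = 293 /6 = 48.83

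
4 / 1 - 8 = -4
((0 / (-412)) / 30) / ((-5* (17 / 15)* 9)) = 0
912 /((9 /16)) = 4864 /3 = 1621.33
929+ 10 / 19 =929.53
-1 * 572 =-572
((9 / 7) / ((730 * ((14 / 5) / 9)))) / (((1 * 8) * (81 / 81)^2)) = 81 / 114464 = 0.00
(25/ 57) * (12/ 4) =25/ 19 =1.32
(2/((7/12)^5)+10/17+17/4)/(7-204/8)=-39370655/21143206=-1.86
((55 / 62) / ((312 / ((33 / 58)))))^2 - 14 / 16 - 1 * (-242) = 33724715143753 / 139864032256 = 241.13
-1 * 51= -51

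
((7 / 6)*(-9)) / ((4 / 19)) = -399 / 8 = -49.88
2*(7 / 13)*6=84 / 13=6.46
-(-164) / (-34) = -82 / 17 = -4.82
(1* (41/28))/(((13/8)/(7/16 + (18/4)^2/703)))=215045/511784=0.42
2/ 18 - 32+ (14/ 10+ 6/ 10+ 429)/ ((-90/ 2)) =-622/ 15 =-41.47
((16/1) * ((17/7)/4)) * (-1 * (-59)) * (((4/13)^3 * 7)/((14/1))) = 128384/15379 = 8.35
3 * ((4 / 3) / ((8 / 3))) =3 / 2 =1.50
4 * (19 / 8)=9.50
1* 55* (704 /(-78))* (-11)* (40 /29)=8518400 /1131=7531.74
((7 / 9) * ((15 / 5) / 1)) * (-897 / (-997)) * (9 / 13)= 1449 / 997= 1.45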